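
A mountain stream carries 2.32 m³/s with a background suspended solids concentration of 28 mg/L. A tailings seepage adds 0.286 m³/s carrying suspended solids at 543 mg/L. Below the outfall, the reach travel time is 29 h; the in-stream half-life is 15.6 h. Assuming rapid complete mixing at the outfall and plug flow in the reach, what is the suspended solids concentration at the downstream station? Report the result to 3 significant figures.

Flow-weighted average: C = (2.320·28.00 + 0.2860·543.0) / 2.606 = 220.3/2.606 = 84.52 mg/L.
Half-life 15.6 h → k = ln 2 / 15.6 = 0.04443 h⁻¹ = 1.066 d⁻¹.
First-order decay: C = 84.52·exp(−k·t) = 84.52·0.2757 = 23.30 mg/L.

23.3 mg/L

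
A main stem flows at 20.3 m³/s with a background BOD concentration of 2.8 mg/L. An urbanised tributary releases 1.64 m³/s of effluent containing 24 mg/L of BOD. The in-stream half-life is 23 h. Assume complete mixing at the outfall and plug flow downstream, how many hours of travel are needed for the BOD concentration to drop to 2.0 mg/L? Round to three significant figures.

26.0 h

Mixed concentration C = ΣQC/ΣQ = (20.30·2.800 + 1.640·24.00) / 21.94 = 96.20/21.94 = 4.385 mg/L.
Half-life 23 h → k = ln 2 / 23 = 0.03014 h⁻¹ = 0.7233 d⁻¹.
4.385·exp(−k·t) = 2.0 → t = ln(4.385/2.0)/k = 93770 s = 26.05 h.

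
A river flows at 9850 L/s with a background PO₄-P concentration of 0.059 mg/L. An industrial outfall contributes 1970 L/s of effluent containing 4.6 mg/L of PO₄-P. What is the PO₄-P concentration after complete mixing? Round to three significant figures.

Mixed concentration C = ΣQC/ΣQ = (9850·0.05900 + 1970·4.600) / 11820 = 9643/11820 = 0.8158 mg/L.

0.816 mg/L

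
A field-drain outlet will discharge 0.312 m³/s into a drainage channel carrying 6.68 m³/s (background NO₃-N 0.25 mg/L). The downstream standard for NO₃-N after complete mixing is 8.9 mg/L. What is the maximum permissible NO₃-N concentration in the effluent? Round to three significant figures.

194 mg/L

At the limit, (Qr·Cr + Qe·Cₑ)/(Qr + Qe) = 8.9:
Cₑ = (6.992·8.9 − 6.680·0.2500) / 0.3120 = 194.1 mg/L.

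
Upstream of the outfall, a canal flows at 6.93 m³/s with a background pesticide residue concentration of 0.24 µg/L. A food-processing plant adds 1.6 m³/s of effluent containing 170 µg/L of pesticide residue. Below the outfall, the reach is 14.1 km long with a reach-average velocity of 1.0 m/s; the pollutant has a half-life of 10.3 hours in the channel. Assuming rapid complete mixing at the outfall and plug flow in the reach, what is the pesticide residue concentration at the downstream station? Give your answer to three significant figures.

Mass balance: C = (6.930·0.2400 + 1.600·170.0) / 8.530 = 273.7/8.530 = 32.08 µg/L.
Travel time t = 14.1·1000 / 1.0 = 14100 s = 3.917 h.
Half-life 10.3 h → k = ln 2 / 10.3 = 0.06730 h⁻¹ = 1.615 d⁻¹.
First-order decay: C = 32.08·exp(−k·t) = 32.08·0.7683 = 24.65 µg/L.

24.6 µg/L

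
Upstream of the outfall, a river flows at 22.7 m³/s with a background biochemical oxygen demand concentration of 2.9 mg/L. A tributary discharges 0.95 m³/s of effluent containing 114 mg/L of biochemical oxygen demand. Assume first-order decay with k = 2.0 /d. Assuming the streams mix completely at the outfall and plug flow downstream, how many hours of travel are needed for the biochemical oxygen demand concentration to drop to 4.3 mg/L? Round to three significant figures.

6.45 h

Flow-weighted average: C = (22.70·2.900 + 0.9500·114.0) / 23.65 = 174.1/23.65 = 7.363 mg/L.
7.363·exp(−k·t) = 4.3 → t = ln(7.363/4.3)/k = 23230 s = 6.454 h.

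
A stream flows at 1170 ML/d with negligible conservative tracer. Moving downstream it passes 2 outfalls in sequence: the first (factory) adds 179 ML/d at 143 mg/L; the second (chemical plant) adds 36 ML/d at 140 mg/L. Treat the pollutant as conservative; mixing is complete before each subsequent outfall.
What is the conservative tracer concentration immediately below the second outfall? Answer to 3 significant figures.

22.1 mg/L

Outfall 1: combined Q = 1349 ML/d; C = (1170·0 + 179.0·143.0)/1349 = 18.97 mg/L.
Outfall 2: combined Q = 1385 ML/d; C = (1349·18.97 + 36.00·140.0)/1385 = 22.12 mg/L.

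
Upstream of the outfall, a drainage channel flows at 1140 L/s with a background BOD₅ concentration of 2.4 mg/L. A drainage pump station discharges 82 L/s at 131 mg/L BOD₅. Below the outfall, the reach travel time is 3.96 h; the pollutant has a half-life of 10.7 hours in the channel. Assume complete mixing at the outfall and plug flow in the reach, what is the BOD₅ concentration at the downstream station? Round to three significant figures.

Flow-weighted average: C = (1140·2.400 + 82.00·131.0) / 1222 = 13480/1222 = 11.03 mg/L.
Half-life 10.7 h → k = ln 2 / 10.7 = 0.06478 h⁻¹ = 1.555 d⁻¹.
Applying C = C₀e^(−kt): 11.03 × 0.7737 = 8.534 mg/L.

8.53 mg/L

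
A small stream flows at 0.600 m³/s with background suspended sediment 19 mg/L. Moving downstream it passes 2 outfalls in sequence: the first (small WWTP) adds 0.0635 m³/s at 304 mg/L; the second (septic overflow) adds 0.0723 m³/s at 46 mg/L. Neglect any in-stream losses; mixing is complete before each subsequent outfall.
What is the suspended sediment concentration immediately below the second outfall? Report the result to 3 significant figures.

46.2 mg/L

Outfall 1: combined Q = 0.6635 m³/s; C = (0.6000·19.00 + 0.06350·304.0)/0.6635 = 46.28 mg/L.
Outfall 2: combined Q = 0.7358 m³/s; C = (0.6635·46.28 + 0.07230·46.00)/0.7358 = 46.25 mg/L.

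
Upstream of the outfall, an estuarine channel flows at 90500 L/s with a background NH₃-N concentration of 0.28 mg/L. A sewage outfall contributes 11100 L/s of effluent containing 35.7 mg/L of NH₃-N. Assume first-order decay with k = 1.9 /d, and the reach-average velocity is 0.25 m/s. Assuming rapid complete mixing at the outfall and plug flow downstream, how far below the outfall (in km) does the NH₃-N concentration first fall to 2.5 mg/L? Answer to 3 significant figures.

After mixing, C = (90500·0.2800 + 11100·35.70) / 101600 = 421600/101600 = 4.150 mg/L.
Set 4.150·exp(−k·t) = 2.5 → t = ln(4.150/2.5)/k = 23040 s = 6.401 h.
Distance = v·t = 0.25·23040 = 5761 m = 5.761 km.

5.76 km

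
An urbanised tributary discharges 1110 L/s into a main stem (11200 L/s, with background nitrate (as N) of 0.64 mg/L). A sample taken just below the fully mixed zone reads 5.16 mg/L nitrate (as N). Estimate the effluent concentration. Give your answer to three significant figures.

50.8 mg/L

Mass balance: 11200·0.6400 + 1110·Cₑ = 12310·5.160
→ Cₑ = (12310·5.160 − 11200·0.6400) / 1110 = 50.77 mg/L.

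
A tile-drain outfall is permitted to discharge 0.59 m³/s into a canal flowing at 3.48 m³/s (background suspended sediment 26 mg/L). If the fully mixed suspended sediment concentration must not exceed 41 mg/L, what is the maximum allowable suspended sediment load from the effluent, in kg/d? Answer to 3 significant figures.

Mass balance at the limit: 3.480·26.00 + 0.5900·Cₑ = 4.070·41 → Cₑ = 129.5 mg/L.
Load = 0.5900 m³/s × 129.5 g/m³ × 86 400 s/d = 6600 kg/d.

6600 kg/d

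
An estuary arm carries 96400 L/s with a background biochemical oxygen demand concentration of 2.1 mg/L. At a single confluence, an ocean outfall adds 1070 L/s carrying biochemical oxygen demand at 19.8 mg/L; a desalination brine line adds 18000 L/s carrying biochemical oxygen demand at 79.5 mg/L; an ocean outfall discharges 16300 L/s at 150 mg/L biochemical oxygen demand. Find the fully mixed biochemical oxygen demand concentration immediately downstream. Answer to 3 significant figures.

31.1 mg/L

Mixed concentration C = ΣQC/ΣQ = (96400·2.100 + 1070·19.80 + 18000·79.50 + 16300·150.0) / 131800 = 4100000/131800 = 31.11 mg/L.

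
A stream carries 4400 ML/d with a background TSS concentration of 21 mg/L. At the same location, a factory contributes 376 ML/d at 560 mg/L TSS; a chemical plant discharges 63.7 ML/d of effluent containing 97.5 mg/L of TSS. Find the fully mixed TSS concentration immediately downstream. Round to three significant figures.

After mixing, C = (4400·21.00 + 376.0·560.0 + 63.70·97.50) / 4840 = 309200/4840 = 63.88 mg/L.

63.9 mg/L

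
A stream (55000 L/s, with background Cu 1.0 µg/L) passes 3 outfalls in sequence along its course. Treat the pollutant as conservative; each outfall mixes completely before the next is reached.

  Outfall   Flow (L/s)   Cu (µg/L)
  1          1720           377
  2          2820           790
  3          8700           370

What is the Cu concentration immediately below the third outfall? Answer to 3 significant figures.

Outfall 1: combined Q = 56720 L/s; C = (55000·1.000 + 1720·377.0)/56720 = 12.40 µg/L.
Outfall 2: combined Q = 59540 L/s; C = (56720·12.40 + 2820·790.0)/59540 = 49.23 µg/L.
Outfall 3: combined Q = 68240 L/s; C = (59540·49.23 + 8700·370.0)/68240 = 90.13 µg/L.

90.1 µg/L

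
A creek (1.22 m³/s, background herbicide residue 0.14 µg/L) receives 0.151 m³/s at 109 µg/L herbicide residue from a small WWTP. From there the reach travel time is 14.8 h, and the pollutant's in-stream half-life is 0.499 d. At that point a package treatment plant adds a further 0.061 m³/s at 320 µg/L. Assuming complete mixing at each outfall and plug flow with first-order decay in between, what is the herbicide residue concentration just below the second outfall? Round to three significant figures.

Conservation of mass: C = (1.220·0.1400 + 0.1510·109.0) / 1.371 = 16.63/1.371 = 12.13 µg/L; combined flow 1.371 m³/s.
Half-life 0.499 d → k = ln 2 / 0.499 = 1.389 d⁻¹.
Applying C = C₀e^(−kt): 12.13 × 0.4246 = 5.150 µg/L.
At the second outfall, C = (1.371·5.150 + 0.06100·320.0) / (1.371 + 0.06100) = 18.56 µg/L.

18.6 µg/L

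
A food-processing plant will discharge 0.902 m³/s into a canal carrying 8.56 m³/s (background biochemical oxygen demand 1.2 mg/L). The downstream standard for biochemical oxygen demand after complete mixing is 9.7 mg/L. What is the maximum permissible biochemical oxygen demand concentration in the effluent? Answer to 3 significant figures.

At the limit, (Qr·Cr + Qe·Cₑ)/(Qr + Qe) = 9.7:
Cₑ = (9.462·9.7 − 8.560·1.200) / 0.9020 = 90.37 mg/L.

90.4 mg/L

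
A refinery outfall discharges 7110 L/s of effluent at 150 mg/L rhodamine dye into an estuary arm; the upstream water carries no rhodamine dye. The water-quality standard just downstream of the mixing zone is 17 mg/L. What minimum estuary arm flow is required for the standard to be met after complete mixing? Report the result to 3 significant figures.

Set C_mix = 17: (Q·0 + 7110·150.0) / (Q + 7110) = 17
→ Q = 7110·(150.0 − 17)/(17 − 0) = 55630 L/s.

55600 L/s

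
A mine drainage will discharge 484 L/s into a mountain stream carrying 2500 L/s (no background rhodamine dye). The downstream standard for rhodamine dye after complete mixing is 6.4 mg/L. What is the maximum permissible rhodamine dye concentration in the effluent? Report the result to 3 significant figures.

39.5 mg/L

At the limit, (Qr·Cr + Qe·Cₑ)/(Qr + Qe) = 6.4:
Cₑ = (2984·6.4 − 2500·0) / 484.0 = 39.46 mg/L.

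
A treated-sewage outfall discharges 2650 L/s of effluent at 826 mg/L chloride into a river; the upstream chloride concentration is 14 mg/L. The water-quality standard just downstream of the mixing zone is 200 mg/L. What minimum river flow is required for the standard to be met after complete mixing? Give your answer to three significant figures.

8920 L/s

Set C_mix = 200: (Q·14.00 + 2650·826.0) / (Q + 2650) = 200
→ Q = 2650·(826.0 − 200)/(200 − 14.00) = 8919 L/s.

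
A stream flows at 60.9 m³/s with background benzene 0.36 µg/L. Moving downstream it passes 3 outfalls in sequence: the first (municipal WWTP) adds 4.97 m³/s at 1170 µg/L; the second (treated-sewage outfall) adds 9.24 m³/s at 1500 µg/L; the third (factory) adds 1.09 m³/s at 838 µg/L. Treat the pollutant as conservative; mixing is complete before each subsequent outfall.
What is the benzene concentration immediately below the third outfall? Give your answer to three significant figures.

Outfall 1: combined Q = 65.87 m³/s; C = (60.90·0.3600 + 4.970·1170)/65.87 = 88.61 µg/L.
Outfall 2: combined Q = 75.11 m³/s; C = (65.87·88.61 + 9.240·1500)/75.11 = 262.2 µg/L.
Outfall 3: combined Q = 76.20 m³/s; C = (75.11·262.2 + 1.090·838.0)/76.20 = 270.5 µg/L.

270 µg/L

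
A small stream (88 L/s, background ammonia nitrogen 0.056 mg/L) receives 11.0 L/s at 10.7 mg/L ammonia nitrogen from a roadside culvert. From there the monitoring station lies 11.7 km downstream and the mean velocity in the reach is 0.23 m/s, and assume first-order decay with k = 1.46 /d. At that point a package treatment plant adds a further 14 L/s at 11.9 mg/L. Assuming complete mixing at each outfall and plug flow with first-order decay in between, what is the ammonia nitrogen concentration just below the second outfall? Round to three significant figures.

1.93 mg/L

Mass balance: C = (88.00·0.05600 + 11.00·10.70) / 99.00 = 122.6/99.00 = 1.239 mg/L; combined flow 99.00 L/s.
Travel time t = 11.7·1000 / 0.23 = 50870 s = 14.13 h.
After decay, C = 1.239 × e^(−kt) = 1.239 × 0.4233 = 0.5244 mg/L.
At the second outfall, C = (99.00·0.5244 + 14.00·11.90) / (99.00 + 14.00) = 1.934 mg/L.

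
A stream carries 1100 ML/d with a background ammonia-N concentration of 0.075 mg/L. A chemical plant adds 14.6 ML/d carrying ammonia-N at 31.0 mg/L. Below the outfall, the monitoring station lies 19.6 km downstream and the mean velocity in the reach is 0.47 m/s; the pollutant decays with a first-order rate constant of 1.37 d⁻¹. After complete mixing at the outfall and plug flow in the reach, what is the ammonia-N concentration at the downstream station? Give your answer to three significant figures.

0.248 mg/L

Conservation of mass: C = (1100·0.07500 + 14.60·31.00) / 1115 = 535.1/1115 = 0.4801 mg/L.
Travel time t = 19.6·1000 / 0.47 = 41700 s = 11.58 h.
Applying C = C₀e^(−kt): 0.4801 × 0.5162 = 0.2478 mg/L.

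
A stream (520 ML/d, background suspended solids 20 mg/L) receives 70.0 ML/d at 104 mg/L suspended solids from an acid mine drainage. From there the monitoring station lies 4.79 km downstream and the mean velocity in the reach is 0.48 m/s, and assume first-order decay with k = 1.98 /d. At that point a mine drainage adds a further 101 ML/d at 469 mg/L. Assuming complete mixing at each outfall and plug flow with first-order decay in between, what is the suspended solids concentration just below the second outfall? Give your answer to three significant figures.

88.9 mg/L

Mass balance: C = (520.0·20.00 + 70.00·104.0) / 590.0 = 17680/590.0 = 29.97 mg/L; combined flow 590.0 ML/d.
Travel time t = 4.79·1000 / 0.48 = 9979 s = 2.772 h.
After decay, C = 29.97 × e^(−kt) = 29.97 × 0.7956 = 23.84 mg/L.
At the second outfall, C = (590.0·23.84 + 101.0·469.0) / (590.0 + 101.0) = 88.91 mg/L.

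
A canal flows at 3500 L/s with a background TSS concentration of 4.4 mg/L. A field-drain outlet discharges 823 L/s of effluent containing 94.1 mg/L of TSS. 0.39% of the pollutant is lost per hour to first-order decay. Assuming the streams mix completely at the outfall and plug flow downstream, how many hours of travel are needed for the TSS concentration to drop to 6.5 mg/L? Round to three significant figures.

Mass balance: C = (3500·4.400 + 823.0·94.10) / 4323 = 92840/4323 = 21.48 mg/L.
0.39%/h lost → k = −ln(1 − 0.0039) = 0.003908 h⁻¹.
21.48·exp(−k·t) = 6.5 → t = ln(21.48/6.5)/k = 1101000 s = 305.9 h.

306 h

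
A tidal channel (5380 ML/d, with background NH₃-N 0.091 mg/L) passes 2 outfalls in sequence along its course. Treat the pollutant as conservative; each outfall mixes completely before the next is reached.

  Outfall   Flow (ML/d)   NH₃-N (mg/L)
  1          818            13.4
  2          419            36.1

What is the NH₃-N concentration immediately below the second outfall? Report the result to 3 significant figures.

Below outfall 1: Q → 6198 ML/d, C = (5380·0.09100 + 818.0·13.40)/6198 = 1.847 mg/L.
Below outfall 2: Q → 6617 ML/d, C = (6198·1.847 + 419.0·36.10)/6617 = 4.016 mg/L.

4.02 mg/L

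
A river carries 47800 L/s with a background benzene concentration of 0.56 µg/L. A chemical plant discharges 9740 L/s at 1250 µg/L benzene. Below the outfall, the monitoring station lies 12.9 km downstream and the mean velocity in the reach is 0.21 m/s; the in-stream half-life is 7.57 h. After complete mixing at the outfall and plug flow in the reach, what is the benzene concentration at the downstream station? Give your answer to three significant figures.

Mixed concentration C = ΣQC/ΣQ = (47800·0.5600 + 9740·1250) / 57540 = 12200000/57540 = 212.1 µg/L.
Travel time t = 12.9·1000 / 0.21 = 61430 s = 17.06 h.
Half-life 7.57 h → k = ln 2 / 7.57 = 0.09157 h⁻¹ = 2.198 d⁻¹.
Decay over the reach: 212.1·exp(−kt) = 212.1·0.2096 = 44.45 µg/L.

44.5 µg/L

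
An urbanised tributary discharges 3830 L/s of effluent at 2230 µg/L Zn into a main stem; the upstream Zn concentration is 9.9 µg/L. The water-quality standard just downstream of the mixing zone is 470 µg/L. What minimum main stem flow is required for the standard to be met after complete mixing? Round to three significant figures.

Set C_mix = 470: (Q·9.900 + 3830·2230) / (Q + 3830) = 470
→ Q = 3830·(2230 − 470)/(470 − 9.900) = 14650 L/s.

14700 L/s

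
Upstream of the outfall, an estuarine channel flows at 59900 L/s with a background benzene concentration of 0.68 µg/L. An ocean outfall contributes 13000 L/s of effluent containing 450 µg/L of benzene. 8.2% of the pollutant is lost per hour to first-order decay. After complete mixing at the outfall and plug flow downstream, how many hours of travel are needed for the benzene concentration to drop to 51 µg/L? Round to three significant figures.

Conservation of mass: C = (59900·0.6800 + 13000·450.0) / 72900 = 5891000/72900 = 80.81 µg/L.
8.2%/h lost → k = −ln(1 − 0.082) = 0.08556 h⁻¹.
80.81·exp(−k·t) = 51 → t = ln(80.81/51)/k = 19360 s = 5.379 h.

5.38 h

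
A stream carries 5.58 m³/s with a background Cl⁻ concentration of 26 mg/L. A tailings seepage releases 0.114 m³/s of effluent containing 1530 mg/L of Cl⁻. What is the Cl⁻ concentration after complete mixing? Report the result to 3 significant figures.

Mass balance: C = (5.580·26.00 + 0.1140·1530) / 5.694 = 319.5/5.694 = 56.11 mg/L.

56.1 mg/L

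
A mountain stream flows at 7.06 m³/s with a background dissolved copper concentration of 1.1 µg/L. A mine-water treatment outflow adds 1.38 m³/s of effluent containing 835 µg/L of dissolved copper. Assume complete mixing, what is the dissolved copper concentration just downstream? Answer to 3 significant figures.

Mass balance: C = (7.060·1.100 + 1.380·835.0) / 8.440 = 1160/8.440 = 137.4 µg/L.

137 µg/L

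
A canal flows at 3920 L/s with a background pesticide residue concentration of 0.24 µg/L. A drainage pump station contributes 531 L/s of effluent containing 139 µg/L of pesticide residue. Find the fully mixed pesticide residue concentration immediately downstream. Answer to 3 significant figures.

16.8 µg/L

Flow-weighted average: C = (3920·0.2400 + 531.0·139.0) / 4451 = 74750/4451 = 16.79 µg/L.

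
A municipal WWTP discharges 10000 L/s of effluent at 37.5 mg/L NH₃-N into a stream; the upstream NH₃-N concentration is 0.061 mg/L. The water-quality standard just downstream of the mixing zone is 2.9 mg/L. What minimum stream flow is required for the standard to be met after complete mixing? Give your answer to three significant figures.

Set C_mix = 2.9: (Q·0.06100 + 10000·37.50) / (Q + 10000) = 2.9
→ Q = 10000·(37.50 − 2.9)/(2.9 − 0.06100) = 121900 L/s.

122000 L/s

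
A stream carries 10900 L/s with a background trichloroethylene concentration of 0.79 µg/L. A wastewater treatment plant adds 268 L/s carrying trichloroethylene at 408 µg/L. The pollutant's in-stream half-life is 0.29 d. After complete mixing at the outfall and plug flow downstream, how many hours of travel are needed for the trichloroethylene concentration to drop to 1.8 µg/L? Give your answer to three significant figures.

17.8 h

Flow-weighted average: C = (10900·0.7900 + 268.0·408.0) / 11170 = 118000/11170 = 10.56 µg/L.
Half-life 0.29 d → k = ln 2 / 0.29 = 2.390 d⁻¹.
10.56·exp(−k·t) = 1.8 → t = ln(10.56/1.8)/k = 63960 s = 17.77 h.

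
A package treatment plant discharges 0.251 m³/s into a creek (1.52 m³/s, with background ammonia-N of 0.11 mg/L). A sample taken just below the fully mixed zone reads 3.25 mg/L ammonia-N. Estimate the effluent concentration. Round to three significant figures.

Mass balance: 1.520·0.1100 + 0.2510·Cₑ = 1.771·3.250
→ Cₑ = (1.771·3.250 − 1.520·0.1100) / 0.2510 = 22.27 mg/L.

22.3 mg/L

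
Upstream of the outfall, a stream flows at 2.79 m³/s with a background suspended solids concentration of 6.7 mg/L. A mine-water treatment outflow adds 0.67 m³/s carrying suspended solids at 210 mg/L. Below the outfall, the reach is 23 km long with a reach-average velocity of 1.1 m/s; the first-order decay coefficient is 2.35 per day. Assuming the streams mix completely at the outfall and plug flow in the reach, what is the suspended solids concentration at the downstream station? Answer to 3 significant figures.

Conservation of mass: C = (2.790·6.700 + 0.6700·210.0) / 3.460 = 159.4/3.460 = 46.07 mg/L.
Travel time t = 23·1000 / 1.1 = 20910 s = 5.808 h.
First-order decay: C = 46.07·exp(−k·t) = 46.07·0.5663 = 26.09 mg/L.

26.1 mg/L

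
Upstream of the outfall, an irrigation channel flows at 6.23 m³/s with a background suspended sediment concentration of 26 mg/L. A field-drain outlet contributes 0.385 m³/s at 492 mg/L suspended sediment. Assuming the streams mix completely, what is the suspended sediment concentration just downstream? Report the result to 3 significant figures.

53.1 mg/L

After mixing, C = (6.230·26.00 + 0.3850·492.0) / 6.615 = 351.4/6.615 = 53.12 mg/L.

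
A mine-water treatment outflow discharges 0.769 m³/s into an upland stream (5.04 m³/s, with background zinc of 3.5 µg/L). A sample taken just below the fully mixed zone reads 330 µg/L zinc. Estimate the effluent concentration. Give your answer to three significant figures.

Mass balance: 5.040·3.500 + 0.7690·Cₑ = 5.809·330.0
→ Cₑ = (5.809·330.0 − 5.040·3.500) / 0.7690 = 2470 µg/L.

2470 µg/L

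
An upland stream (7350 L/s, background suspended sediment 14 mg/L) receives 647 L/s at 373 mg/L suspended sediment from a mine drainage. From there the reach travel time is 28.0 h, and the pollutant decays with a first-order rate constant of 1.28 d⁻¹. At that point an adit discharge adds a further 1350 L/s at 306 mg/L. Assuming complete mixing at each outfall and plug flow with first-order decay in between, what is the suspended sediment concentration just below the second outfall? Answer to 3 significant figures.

52.5 mg/L

Mixed concentration C = ΣQC/ΣQ = (7350·14.00 + 647.0·373.0) / 7997 = 344200/7997 = 43.05 mg/L; combined flow 7997 L/s.
Decay over the reach: 43.05·exp(−kt) = 43.05·0.2246 = 9.669 mg/L.
At the second outfall, C = (7997·9.669 + 1350·306.0) / (7997 + 1350) = 52.47 mg/L.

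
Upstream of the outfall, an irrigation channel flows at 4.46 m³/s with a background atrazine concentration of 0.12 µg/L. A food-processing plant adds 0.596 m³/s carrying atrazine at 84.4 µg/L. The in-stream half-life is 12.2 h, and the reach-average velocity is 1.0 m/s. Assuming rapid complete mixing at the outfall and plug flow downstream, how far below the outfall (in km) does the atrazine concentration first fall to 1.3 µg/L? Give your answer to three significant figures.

130 km

Mass balance: C = (4.460·0.1200 + 0.5960·84.40) / 5.056 = 50.84/5.056 = 10.05 µg/L.
Half-life 12.2 h → k = ln 2 / 12.2 = 0.05682 h⁻¹ = 1.364 d⁻¹.
Set 10.05·exp(−k·t) = 1.3 → t = ln(10.05/1.3)/k = 129600 s = 36.01 h.
Distance = v·t = 1.0·129600 = 129600 m = 129.6 km.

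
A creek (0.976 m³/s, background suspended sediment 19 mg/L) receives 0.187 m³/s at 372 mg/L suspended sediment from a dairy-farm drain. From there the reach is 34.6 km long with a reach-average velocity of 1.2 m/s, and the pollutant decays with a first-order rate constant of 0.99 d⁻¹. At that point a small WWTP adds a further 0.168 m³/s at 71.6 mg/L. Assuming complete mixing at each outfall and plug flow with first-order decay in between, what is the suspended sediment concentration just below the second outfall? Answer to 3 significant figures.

56.6 mg/L

Mixed concentration C = ΣQC/ΣQ = (0.9760·19.00 + 0.1870·372.0) / 1.163 = 88.11/1.163 = 75.76 mg/L; combined flow 1.163 m³/s.
Travel time t = 34.6·1000 / 1.2 = 28830 s = 8.009 h.
Decay over the reach: 75.76·exp(−kt) = 75.76·0.7186 = 54.44 mg/L.
At the second outfall, C = (1.163·54.44 + 0.1680·71.60) / (1.163 + 0.1680) = 56.61 mg/L.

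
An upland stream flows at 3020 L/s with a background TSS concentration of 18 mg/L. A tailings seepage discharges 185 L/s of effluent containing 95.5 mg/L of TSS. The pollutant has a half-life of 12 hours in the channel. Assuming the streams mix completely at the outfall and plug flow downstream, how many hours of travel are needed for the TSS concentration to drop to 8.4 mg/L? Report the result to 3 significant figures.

17.0 h

Conservation of mass: C = (3020·18.00 + 185.0·95.50) / 3205 = 72030/3205 = 22.47 mg/L.
Half-life 12 h → k = ln 2 / 12 = 0.05776 h⁻¹ = 1.386 d⁻¹.
22.47·exp(−k·t) = 8.4 → t = ln(22.47/8.4)/k = 61330 s = 17.04 h.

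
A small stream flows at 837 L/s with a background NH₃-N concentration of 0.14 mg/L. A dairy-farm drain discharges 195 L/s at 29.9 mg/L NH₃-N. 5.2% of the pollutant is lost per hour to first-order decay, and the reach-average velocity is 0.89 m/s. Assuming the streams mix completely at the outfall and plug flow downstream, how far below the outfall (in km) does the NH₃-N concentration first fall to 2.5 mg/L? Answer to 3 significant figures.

After mixing, C = (837.0·0.1400 + 195.0·29.90) / 1032 = 5948/1032 = 5.763 mg/L.
5.2%/h lost → k = −ln(1 − 0.052) = 0.05340 h⁻¹.
Set 5.763·exp(−k·t) = 2.5 → t = ln(5.763/2.5)/k = 56310 s = 15.64 h.
Distance = v·t = 0.89·56310 = 50110 m = 50.11 km.

50.1 km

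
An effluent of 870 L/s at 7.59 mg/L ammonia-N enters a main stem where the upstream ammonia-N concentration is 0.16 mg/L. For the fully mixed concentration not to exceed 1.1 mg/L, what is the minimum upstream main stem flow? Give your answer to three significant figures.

6010 L/s

Set C_mix = 1.1: (Q·0.1600 + 870.0·7.590) / (Q + 870.0) = 1.1
→ Q = 870.0·(7.590 − 1.1)/(1.1 − 0.1600) = 6007 L/s.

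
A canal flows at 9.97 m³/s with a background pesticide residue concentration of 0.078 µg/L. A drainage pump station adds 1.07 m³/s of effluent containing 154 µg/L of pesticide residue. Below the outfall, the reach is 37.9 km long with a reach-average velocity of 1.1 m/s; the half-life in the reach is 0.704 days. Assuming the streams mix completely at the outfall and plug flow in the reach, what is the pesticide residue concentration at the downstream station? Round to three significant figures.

10.1 µg/L

Flow-weighted average: C = (9.970·0.07800 + 1.070·154.0) / 11.04 = 165.6/11.04 = 15.00 µg/L.
Travel time t = 37.9·1000 / 1.1 = 34450 s = 9.571 h.
Half-life 0.704 d → k = ln 2 / 0.704 = 0.9846 d⁻¹.
Decay over the reach: 15.00·exp(−kt) = 15.00·0.6753 = 10.13 µg/L.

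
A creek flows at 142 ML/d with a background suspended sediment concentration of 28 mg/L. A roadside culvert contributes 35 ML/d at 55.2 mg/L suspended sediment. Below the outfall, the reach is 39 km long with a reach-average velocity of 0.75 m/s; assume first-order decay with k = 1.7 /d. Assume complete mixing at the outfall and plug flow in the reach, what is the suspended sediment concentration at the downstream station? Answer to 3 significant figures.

Conservation of mass: C = (142.0·28.00 + 35.00·55.20) / 177.0 = 5908/177.0 = 33.38 mg/L.
Travel time t = 39·1000 / 0.75 = 52000 s = 14.44 h.
Decay over the reach: 33.38·exp(−kt) = 33.38·0.3595 = 12.00 mg/L.

12.0 mg/L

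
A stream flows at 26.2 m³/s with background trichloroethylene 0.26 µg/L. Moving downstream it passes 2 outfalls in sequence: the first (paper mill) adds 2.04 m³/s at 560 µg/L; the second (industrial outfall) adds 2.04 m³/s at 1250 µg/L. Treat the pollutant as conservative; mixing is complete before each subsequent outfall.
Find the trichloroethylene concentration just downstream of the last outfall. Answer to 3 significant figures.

122 µg/L

After outfall 1: Q = 26.20 + 2.040 = 28.24 m³/s; C = (26.20·0.2600 + 2.040·560.0)/28.24 = 40.69 µg/L.
After outfall 2: Q = 28.24 + 2.040 = 30.28 m³/s; C = (28.24·40.69 + 2.040·1250)/30.28 = 122.2 µg/L.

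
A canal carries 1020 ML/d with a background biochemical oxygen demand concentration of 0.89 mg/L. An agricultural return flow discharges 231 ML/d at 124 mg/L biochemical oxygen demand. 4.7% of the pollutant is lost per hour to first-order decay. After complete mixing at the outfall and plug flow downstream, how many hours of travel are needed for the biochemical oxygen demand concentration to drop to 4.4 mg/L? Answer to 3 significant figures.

34.9 h

Mixed concentration C = ΣQC/ΣQ = (1020·0.8900 + 231.0·124.0) / 1251 = 29550/1251 = 23.62 mg/L.
4.7%/h lost → k = −ln(1 − 0.047) = 0.04814 h⁻¹.
23.62·exp(−k·t) = 4.4 → t = ln(23.62/4.4)/k = 125700 s = 34.91 h.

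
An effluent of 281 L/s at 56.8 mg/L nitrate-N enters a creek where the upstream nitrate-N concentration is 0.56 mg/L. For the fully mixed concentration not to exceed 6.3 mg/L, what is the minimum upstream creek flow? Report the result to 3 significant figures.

Set C_mix = 6.3: (Q·0.5600 + 281.0·56.80) / (Q + 281.0) = 6.3
→ Q = 281.0·(56.80 − 6.3)/(6.3 − 0.5600) = 2472 L/s.

2470 L/s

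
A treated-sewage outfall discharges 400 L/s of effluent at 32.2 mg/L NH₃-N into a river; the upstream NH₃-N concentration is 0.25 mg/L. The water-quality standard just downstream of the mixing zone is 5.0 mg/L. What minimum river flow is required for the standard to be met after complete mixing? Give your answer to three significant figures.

2290 L/s

Set C_mix = 5.0: (Q·0.2500 + 400.0·32.20) / (Q + 400.0) = 5.0
→ Q = 400.0·(32.20 − 5.0)/(5.0 − 0.2500) = 2291 L/s.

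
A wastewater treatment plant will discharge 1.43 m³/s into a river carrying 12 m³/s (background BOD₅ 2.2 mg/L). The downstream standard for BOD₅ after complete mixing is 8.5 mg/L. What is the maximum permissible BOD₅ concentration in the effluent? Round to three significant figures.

At the limit, (Qr·Cr + Qe·Cₑ)/(Qr + Qe) = 8.5:
Cₑ = (13.43·8.5 − 12.00·2.200) / 1.430 = 61.37 mg/L.

61.4 mg/L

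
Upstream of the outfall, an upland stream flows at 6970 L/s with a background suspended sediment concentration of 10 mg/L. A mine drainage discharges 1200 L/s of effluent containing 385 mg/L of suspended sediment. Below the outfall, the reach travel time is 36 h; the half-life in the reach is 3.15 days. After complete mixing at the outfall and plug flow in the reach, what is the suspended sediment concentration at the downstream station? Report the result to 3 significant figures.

46.8 mg/L

Mixed concentration C = ΣQC/ΣQ = (6970·10.00 + 1200·385.0) / 8170 = 531700/8170 = 65.08 mg/L.
Half-life 3.15 d → k = ln 2 / 3.15 = 0.2200 d⁻¹.
Decay over the reach: 65.08·exp(−kt) = 65.08·0.7189 = 46.78 mg/L.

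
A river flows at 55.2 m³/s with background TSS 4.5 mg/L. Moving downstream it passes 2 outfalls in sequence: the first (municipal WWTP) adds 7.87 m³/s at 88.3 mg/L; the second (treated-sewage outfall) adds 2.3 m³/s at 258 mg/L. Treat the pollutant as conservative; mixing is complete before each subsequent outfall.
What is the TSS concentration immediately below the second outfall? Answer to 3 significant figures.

Outfall 1: combined Q = 63.07 m³/s; C = (55.20·4.500 + 7.870·88.30)/63.07 = 14.96 mg/L.
Outfall 2: combined Q = 65.37 m³/s; C = (63.07·14.96 + 2.300·258.0)/65.37 = 23.51 mg/L.

23.5 mg/L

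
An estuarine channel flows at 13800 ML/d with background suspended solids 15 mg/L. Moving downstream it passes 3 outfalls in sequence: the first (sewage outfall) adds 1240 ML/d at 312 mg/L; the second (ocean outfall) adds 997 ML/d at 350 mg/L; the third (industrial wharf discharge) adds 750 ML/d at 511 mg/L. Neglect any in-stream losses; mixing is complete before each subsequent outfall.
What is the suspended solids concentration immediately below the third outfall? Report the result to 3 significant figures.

Below outfall 1: Q → 15040 ML/d, C = (13800·15.00 + 1240·312.0)/15040 = 39.49 mg/L.
Below outfall 2: Q → 16040 ML/d, C = (15040·39.49 + 997.0·350.0)/16040 = 58.79 mg/L.
Below outfall 3: Q → 16790 ML/d, C = (16040·58.79 + 750.0·511.0)/16790 = 78.99 mg/L.

79.0 mg/L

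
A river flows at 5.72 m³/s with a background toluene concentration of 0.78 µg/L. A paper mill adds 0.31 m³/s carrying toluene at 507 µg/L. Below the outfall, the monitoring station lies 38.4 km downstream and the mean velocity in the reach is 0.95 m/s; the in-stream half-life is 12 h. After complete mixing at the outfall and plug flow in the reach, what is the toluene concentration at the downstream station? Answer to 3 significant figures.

14.0 µg/L

After mixing, C = (5.720·0.7800 + 0.3100·507.0) / 6.030 = 161.6/6.030 = 26.80 µg/L.
Travel time t = 38.4·1000 / 0.95 = 40420 s = 11.23 h.
Half-life 12 h → k = ln 2 / 12 = 0.05776 h⁻¹ = 1.386 d⁻¹.
Decay over the reach: 26.80·exp(−kt) = 26.80·0.5228 = 14.01 µg/L.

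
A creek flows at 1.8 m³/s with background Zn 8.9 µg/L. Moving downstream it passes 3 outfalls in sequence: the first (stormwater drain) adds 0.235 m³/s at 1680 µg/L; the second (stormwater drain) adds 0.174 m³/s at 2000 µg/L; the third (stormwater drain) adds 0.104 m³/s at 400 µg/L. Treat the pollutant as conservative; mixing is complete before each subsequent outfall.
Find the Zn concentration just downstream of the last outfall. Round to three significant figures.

Below outfall 1: Q → 2.035 m³/s, C = (1.800·8.900 + 0.2350·1680)/2.035 = 201.9 µg/L.
Below outfall 2: Q → 2.209 m³/s, C = (2.035·201.9 + 0.1740·2000)/2.209 = 343.5 µg/L.
Below outfall 3: Q → 2.313 m³/s, C = (2.209·343.5 + 0.1040·400.0)/2.313 = 346.1 µg/L.

346 µg/L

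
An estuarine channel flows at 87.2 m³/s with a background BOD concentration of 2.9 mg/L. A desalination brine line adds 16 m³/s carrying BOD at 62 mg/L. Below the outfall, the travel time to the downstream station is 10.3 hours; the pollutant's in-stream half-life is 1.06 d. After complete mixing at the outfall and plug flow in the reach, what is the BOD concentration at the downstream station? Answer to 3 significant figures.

9.11 mg/L

Mass balance: C = (87.20·2.900 + 16.00·62.00) / 103.2 = 1245/103.2 = 12.06 mg/L.
Half-life 1.06 d → k = ln 2 / 1.06 = 0.6539 d⁻¹.
After decay, C = 12.06 × e^(−kt) = 12.06 × 0.7553 = 9.111 mg/L.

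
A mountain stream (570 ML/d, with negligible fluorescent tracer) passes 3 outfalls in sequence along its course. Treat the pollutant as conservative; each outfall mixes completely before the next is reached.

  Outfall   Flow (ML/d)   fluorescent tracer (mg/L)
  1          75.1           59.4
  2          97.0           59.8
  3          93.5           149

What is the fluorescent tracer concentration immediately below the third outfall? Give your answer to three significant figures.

Below outfall 1: Q → 645.1 ML/d, C = (570.0·0 + 75.10·59.40)/645.1 = 6.915 mg/L.
Below outfall 2: Q → 742.1 ML/d, C = (645.1·6.915 + 97.00·59.80)/742.1 = 13.83 mg/L.
Below outfall 3: Q → 835.6 ML/d, C = (742.1·13.83 + 93.50·149.0)/835.6 = 28.95 mg/L.

29.0 mg/L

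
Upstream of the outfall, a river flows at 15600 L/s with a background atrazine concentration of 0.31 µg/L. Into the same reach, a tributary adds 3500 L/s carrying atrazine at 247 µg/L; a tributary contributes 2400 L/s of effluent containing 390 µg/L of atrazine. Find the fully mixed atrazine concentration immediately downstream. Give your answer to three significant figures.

Mixed concentration C = ΣQC/ΣQ = (15600·0.3100 + 3500·247.0 + 2400·390.0) / 21500 = 1805000/21500 = 83.97 µg/L.

84.0 µg/L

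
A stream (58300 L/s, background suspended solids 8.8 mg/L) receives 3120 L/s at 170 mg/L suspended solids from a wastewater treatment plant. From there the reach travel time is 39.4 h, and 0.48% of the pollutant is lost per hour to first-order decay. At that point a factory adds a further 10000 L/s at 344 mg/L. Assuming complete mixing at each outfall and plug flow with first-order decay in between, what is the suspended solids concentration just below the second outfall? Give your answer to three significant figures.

60.3 mg/L

Conservation of mass: C = (58300·8.800 + 3120·170.0) / 61420 = 1043000/61420 = 16.99 mg/L; combined flow 61420 L/s.
0.48%/h lost → k = −ln(1 − 0.0048) = 0.004812 h⁻¹.
Applying C = C₀e^(−kt): 16.99 × 0.8273 = 14.05 mg/L.
Second outfall: C = (61420·14.05 + 10000·344.0)/71420 = 60.25 mg/L.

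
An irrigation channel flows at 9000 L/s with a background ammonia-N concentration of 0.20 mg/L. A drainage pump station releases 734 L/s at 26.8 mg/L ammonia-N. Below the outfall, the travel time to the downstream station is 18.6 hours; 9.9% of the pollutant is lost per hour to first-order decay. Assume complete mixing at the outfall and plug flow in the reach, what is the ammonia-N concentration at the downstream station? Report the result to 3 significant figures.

0.317 mg/L

Conservation of mass: C = (9000·0.2000 + 734.0·26.80) / 9734 = 21470/9734 = 2.206 mg/L.
9.9%/h lost → k = −ln(1 − 0.099) = 0.1043 h⁻¹.
First-order decay: C = 2.206·exp(−k·t) = 2.206·0.1438 = 0.3173 mg/L.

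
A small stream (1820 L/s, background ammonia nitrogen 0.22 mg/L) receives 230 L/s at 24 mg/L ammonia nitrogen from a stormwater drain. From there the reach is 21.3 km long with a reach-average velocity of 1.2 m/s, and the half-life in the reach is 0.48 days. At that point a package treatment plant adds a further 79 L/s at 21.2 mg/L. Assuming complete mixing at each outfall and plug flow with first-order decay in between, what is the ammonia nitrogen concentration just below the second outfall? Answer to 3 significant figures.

2.85 mg/L

Conservation of mass: C = (1820·0.2200 + 230.0·24.00) / 2050 = 5920/2050 = 2.888 mg/L; combined flow 2050 L/s.
Travel time t = 21.3·1000 / 1.2 = 17750 s = 4.931 h.
Half-life 0.48 d → k = ln 2 / 0.48 = 1.444 d⁻¹.
First-order decay: C = 2.888·exp(−k·t) = 2.888·0.7433 = 2.147 mg/L.
Second outfall: C = (2050·2.147 + 79.00·21.20)/2129 = 2.854 mg/L.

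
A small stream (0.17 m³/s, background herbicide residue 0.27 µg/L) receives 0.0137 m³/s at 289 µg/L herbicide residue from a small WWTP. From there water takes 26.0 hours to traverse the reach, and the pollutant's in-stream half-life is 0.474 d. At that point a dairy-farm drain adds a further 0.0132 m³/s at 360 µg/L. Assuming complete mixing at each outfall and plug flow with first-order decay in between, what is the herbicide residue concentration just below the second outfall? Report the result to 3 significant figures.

28.3 µg/L

Mixed concentration C = ΣQC/ΣQ = (0.1700·0.2700 + 0.01370·289.0) / 0.1837 = 4.005/0.1837 = 21.80 µg/L; combined flow 0.1837 m³/s.
Half-life 0.474 d → k = ln 2 / 0.474 = 1.462 d⁻¹.
After decay, C = 21.80 × e^(−kt) = 21.80 × 0.2051 = 4.472 µg/L.
Second outfall: C = (0.1837·4.472 + 0.01320·360.0)/0.1969 = 28.31 µg/L.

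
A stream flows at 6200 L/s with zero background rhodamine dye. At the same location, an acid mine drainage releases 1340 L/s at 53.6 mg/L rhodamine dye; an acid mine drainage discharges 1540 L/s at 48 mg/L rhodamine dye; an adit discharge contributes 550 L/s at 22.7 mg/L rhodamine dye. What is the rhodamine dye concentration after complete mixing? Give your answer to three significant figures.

Conservation of mass: C = (6200·0 + 1340·53.60 + 1540·48.00 + 550.0·22.70) / 9630 = 158200/9630 = 16.43 mg/L.

16.4 mg/L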